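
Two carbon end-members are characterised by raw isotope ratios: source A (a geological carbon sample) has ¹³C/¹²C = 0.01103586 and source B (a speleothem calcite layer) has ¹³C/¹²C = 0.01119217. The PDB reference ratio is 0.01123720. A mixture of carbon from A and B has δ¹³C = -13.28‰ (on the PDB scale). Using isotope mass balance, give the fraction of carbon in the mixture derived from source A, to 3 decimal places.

δ_A = (0.01103586/0.01123720 − 1)×1000 = (0.982083 − 1)×1000 = -17.917‰
δ_B = (0.01119217/0.01123720 − 1)×1000 = (0.995993 − 1)×1000 = -4.007‰
f_A = (δ_mix − δ_B)/(δ_A − δ_B) = (-13.28 − (-4.007))/(-17.917 − (-4.007))
f_A = -9.273 / -13.910 = 0.6666

0.667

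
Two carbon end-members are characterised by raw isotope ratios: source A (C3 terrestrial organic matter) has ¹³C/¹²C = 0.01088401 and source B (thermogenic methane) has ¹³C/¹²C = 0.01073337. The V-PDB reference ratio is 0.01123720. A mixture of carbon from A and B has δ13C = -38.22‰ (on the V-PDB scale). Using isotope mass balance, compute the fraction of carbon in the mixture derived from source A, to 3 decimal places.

0.494

δ_A = (0.01088401/0.01123720 − 1)×1000 = (0.968570 − 1)×1000 = -31.430‰
δ_B = (0.01073337/0.01123720 − 1)×1000 = (0.955164 − 1)×1000 = -44.836‰
f_A = (δ_mix − δ_B)/(δ_A − δ_B) = (-38.22 − (-44.836))/(-31.430 − (-44.836))
f_A = 6.616 / 13.405 = 0.4935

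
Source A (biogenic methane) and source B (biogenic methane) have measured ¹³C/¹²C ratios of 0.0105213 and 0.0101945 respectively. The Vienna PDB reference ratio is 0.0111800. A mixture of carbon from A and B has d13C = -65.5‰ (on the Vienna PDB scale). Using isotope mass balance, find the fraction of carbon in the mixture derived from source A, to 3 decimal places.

δ_A = (0.0105213/0.0111800 − 1)×1000 = (0.941082 − 1)×1000 = -58.918‰
δ_B = (0.0101945/0.0111800 − 1)×1000 = (0.911852 − 1)×1000 = -88.148‰
f_A = (δ_mix − δ_B)/(δ_A − δ_B) = (-65.5 − (-88.148))/(-58.918 − (-88.148))
f_A = 22.648 / 29.231 = 0.7748

0.775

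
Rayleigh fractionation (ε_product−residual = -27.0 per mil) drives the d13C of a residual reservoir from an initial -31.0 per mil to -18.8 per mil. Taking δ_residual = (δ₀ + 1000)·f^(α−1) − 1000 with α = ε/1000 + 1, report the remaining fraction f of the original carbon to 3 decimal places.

0.629

α − 1 = ε/1000 = -0.0270
(δ_res + 1000)/(δ₀ + 1000) = (-18.8 + 1000)/(-31.0 + 1000) = 981.2/969.0 = 1.012590
f = 1.012590^(1/-0.0270) = exp(ln(1.012590)/-0.0270) = exp(0.01251/-0.0270)
f = exp(-0.4634) = 0.6291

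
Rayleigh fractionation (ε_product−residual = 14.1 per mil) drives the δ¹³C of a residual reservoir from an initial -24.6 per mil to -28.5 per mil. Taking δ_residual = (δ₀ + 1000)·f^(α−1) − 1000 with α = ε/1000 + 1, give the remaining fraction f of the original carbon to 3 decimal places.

0.753

α − 1 = ε/1000 = 0.0141
(δ_res + 1000)/(δ₀ + 1000) = (-28.5 + 1000)/(-24.6 + 1000) = 971.5/975.4 = 0.996002
f = 0.996002^(1/0.0141) = exp(ln(0.996002)/0.0141) = exp(-0.00401/0.0141)
f = exp(-0.2841) = 0.7527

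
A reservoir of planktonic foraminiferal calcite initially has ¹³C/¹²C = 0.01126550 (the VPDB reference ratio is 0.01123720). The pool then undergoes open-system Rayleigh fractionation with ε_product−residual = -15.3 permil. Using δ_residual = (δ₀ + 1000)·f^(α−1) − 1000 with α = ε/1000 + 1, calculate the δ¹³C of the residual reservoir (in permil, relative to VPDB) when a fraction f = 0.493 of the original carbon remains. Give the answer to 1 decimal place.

δ₀ = (0.01126550/0.01123720 − 1)×1000 = (1.002518 − 1)×1000 = 2.518 permil
α − 1 = ε/1000 = -0.0153
f^(α−1) = 0.493^(-0.0153) = 1.010880
δ_res = (2.518 + 1000) × 1.010880 − 1000 = 1013.425 − 1000 = 13.43 permil

13.4 permil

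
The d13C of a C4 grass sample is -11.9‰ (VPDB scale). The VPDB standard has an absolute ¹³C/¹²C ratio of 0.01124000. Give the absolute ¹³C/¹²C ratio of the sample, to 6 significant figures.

R_sample = R_standard × (d13C/1000 + 1)
R_sample = 0.01124000 × (-11.9/1000 + 1) = 0.01124000 × 0.988100
R_sample = 0.0111062

0.0111062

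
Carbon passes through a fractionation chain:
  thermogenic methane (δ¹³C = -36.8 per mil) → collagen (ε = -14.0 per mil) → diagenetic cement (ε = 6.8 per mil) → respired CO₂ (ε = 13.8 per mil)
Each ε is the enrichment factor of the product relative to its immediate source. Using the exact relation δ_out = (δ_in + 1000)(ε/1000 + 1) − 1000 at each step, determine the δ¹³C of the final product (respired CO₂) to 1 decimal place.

-30.6 per mil

step 1: δ = (-36.80 + 1000)·(-14.0/1000 + 1) − 1000 = -50.28 per mil
step 2: δ = (-50.28 + 1000)·(6.8/1000 + 1) − 1000 = -43.83 per mil
step 3: δ = (-43.83 + 1000)·(13.8/1000 + 1) − 1000 = -30.63 per mil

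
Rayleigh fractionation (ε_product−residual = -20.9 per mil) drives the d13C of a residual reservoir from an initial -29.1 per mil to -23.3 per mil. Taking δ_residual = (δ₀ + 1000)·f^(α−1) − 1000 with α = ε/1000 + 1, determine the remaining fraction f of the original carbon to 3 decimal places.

0.752

α − 1 = ε/1000 = -0.0209
(δ_res + 1000)/(δ₀ + 1000) = (-23.3 + 1000)/(-29.1 + 1000) = 976.7/970.9 = 1.005974
f = 1.005974^(1/-0.0209) = exp(ln(1.005974)/-0.0209) = exp(0.00596/-0.0209)
f = exp(-0.2850) = 0.7520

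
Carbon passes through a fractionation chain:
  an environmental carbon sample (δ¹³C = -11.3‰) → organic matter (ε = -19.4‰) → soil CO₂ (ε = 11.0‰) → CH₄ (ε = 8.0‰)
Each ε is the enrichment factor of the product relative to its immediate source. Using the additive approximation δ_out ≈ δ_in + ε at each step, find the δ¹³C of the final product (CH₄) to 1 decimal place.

-11.7‰

step 1: δ ≈ -11.3 + (-19.4) = -30.7‰
step 2: δ ≈ -30.7 + (11.0) = -19.7‰
step 3: δ ≈ -19.7 + (8.0) = -11.7‰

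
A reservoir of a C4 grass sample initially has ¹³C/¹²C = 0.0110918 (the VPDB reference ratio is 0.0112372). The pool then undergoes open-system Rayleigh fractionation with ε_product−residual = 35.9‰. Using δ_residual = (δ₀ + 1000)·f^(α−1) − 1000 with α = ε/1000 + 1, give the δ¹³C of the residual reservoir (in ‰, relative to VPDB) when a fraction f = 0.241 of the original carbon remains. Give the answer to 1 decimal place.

-62.1‰

δ₀ = (0.0110918/0.0112372 − 1)×1000 = (0.987061 − 1)×1000 = -12.939‰
α − 1 = ε/1000 = 0.0359
f^(α−1) = 0.241^(0.0359) = 0.950199
δ_res = (-12.939 + 1000) × 0.950199 − 1000 = 937.904 − 1000 = -62.10‰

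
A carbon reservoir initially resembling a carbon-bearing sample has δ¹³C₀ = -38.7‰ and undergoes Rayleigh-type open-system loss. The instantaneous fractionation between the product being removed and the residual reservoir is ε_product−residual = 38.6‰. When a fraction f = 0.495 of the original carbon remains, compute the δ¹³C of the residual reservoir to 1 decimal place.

-64.4‰

Rayleigh residual: δ_res = (δ₀ + 1000)·f^(α−1) − 1000
α = ε/1000 + 1 = 1.03860, so α − 1 = 0.03860
f^(α−1) = 0.495^(0.03860) = 0.973222
δ_res = (-38.7 + 1000) × 0.973222 − 1000 = 935.558 − 1000 = -64.44‰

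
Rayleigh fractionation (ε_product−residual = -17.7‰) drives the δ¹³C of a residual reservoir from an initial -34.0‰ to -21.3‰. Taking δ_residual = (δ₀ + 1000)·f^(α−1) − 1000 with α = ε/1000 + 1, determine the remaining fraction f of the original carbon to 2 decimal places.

α − 1 = ε/1000 = -0.0177
(δ_res + 1000)/(δ₀ + 1000) = (-21.3 + 1000)/(-34.0 + 1000) = 978.7/966.0 = 1.013147
f = 1.013147^(1/-0.0177) = exp(ln(1.013147)/-0.0177) = exp(0.01306/-0.0177)
f = exp(-0.7379) = 0.4781

0.48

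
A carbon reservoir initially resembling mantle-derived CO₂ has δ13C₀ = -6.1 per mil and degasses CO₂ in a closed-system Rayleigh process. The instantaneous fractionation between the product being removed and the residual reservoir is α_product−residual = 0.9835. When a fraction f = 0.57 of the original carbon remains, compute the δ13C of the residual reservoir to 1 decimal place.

3.2 per mil

Rayleigh residual: δ_res = (δ₀ + 1000)·f^(α−1) − 1000
α − 1 = -0.01650
f^(α−1) = 0.57^(-0.01650) = 1.009318
δ_res = (-6.1 + 1000) × 1.009318 − 1000 = 1003.161 − 1000 = 3.16 per mil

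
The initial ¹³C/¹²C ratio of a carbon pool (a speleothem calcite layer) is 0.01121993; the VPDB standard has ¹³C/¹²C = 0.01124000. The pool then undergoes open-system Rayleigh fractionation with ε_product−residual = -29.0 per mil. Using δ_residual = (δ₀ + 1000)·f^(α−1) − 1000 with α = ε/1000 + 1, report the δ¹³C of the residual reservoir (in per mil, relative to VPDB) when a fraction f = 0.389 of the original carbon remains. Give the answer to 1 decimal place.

δ₀ = (0.01121993/0.01124000 − 1)×1000 = (0.998214 − 1)×1000 = -1.786 per mil
α − 1 = ε/1000 = -0.0290
f^(α−1) = 0.389^(-0.0290) = 1.027759
δ_res = (-1.786 + 1000) × 1.027759 − 1000 = 1025.924 − 1000 = 25.92 per mil

25.9 per mil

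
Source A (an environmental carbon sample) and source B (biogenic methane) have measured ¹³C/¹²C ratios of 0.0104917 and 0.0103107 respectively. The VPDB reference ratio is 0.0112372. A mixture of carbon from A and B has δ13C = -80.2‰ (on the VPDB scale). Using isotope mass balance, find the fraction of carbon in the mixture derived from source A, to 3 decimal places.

0.140

δ_A = (0.0104917/0.0112372 − 1)×1000 = (0.933658 − 1)×1000 = -66.342‰
δ_B = (0.0103107/0.0112372 − 1)×1000 = (0.917551 − 1)×1000 = -82.449‰
f_A = (δ_mix − δ_B)/(δ_A − δ_B) = (-80.2 − (-82.449))/(-66.342 − (-82.449))
f_A = 2.249 / 16.107 = 0.1396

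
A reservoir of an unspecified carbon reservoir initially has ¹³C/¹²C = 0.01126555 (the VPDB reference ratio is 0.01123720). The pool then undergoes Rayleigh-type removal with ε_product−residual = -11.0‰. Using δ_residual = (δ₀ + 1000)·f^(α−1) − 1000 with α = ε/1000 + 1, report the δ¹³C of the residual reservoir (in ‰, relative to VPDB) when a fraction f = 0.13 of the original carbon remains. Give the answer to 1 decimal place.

δ₀ = (0.01126555/0.01123720 − 1)×1000 = (1.002523 − 1)×1000 = 2.523‰
α − 1 = ε/1000 = -0.0110
f^(α−1) = 0.13^(-0.0110) = 1.022696
δ_res = (2.523 + 1000) × 1.022696 − 1000 = 1025.276 − 1000 = 25.28‰

25.3‰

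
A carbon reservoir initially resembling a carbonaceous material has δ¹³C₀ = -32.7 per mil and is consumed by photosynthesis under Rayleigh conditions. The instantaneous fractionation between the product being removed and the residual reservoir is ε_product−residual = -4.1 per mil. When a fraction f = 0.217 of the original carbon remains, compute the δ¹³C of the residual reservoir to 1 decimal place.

Rayleigh residual: δ_res = (δ₀ + 1000)·f^(α−1) − 1000
α = ε/1000 + 1 = 0.99590, so α − 1 = -0.00410
f^(α−1) = 0.217^(-0.00410) = 1.006284
δ_res = (-32.7 + 1000) × 1.006284 − 1000 = 973.378 − 1000 = -26.62 per mil

-26.6 per mil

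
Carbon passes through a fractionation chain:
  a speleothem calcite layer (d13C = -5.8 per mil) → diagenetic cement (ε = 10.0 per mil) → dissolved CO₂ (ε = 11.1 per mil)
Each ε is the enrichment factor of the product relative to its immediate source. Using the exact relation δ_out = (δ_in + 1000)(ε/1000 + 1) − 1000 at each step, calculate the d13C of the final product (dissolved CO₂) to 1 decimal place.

step 1: δ = (-5.80 + 1000)·(10.0/1000 + 1) − 1000 = 4.14 per mil
step 2: δ = (4.14 + 1000)·(11.1/1000 + 1) − 1000 = 15.29 per mil

15.3 per mil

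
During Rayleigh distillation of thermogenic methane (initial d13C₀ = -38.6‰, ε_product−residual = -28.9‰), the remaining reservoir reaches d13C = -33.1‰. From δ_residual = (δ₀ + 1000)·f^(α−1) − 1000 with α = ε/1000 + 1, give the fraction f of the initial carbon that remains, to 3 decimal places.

α − 1 = ε/1000 = -0.0289
(δ_res + 1000)/(δ₀ + 1000) = (-33.1 + 1000)/(-38.6 + 1000) = 966.9/961.4 = 1.005721
f = 1.005721^(1/-0.0289) = exp(ln(1.005721)/-0.0289) = exp(0.00570/-0.0289)
f = exp(-0.1974) = 0.8209

0.821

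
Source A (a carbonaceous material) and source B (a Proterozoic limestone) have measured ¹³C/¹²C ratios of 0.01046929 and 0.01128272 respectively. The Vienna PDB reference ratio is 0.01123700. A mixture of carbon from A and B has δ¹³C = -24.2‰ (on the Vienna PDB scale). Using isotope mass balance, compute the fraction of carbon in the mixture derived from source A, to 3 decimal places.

0.391

δ_A = (0.01046929/0.01123700 − 1)×1000 = (0.931680 − 1)×1000 = -68.320‰
δ_B = (0.01128272/0.01123700 − 1)×1000 = (1.004069 − 1)×1000 = 4.069‰
f_A = (δ_mix − δ_B)/(δ_A − δ_B) = (-24.2 − (4.069))/(-68.320 − (4.069))
f_A = -28.269 / -72.389 = 0.3905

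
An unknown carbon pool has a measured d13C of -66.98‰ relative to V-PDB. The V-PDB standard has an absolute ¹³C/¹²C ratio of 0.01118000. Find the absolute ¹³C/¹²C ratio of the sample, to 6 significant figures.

R_sample = R_standard × (d13C/1000 + 1)
R_sample = 0.01118000 × (-66.98/1000 + 1) = 0.01118000 × 0.933020
R_sample = 0.0104312

0.0104312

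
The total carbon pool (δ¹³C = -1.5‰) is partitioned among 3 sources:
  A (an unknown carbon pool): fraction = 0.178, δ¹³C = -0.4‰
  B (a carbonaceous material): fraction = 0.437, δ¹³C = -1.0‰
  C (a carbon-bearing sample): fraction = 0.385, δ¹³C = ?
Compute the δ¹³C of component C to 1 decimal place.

-2.6‰

Isotope mass balance: δ_bulk = Σ fᵢ·δᵢ.
-1.5 = 0.178×(-0.4) + 0.437×(-1.0) + 0.385×δ_C
0.385·δ_C = -1.5 − (-0.508) = -0.992
δ_C = -0.992 / 0.385 = -2.58‰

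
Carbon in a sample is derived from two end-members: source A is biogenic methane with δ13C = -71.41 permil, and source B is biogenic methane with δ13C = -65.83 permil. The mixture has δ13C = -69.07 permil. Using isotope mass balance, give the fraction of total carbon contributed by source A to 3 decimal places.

δ_mix = f_A·δ_A + (1 − f_A)·δ_B  ⇒  f_A = (δ_mix − δ_B)/(δ_A − δ_B)
f_A = (-69.07 − (-65.83)) / (-71.41 − (-65.83))
f_A = -3.24 / -5.58 = 0.5806

0.581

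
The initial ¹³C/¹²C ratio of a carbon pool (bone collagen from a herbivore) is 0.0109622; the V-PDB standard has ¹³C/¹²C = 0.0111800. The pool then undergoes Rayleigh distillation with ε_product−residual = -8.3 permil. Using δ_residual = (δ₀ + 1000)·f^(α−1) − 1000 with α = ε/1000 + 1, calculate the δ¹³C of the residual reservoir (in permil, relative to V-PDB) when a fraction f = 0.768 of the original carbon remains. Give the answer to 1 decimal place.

-17.3 permil

δ₀ = (0.0109622/0.0111800 − 1)×1000 = (0.980519 − 1)×1000 = -19.481 permil
α − 1 = ε/1000 = -0.0083
f^(α−1) = 0.768^(-0.0083) = 1.002193
δ_res = (-19.481 + 1000) × 1.002193 − 1000 = 982.669 − 1000 = -17.33 permil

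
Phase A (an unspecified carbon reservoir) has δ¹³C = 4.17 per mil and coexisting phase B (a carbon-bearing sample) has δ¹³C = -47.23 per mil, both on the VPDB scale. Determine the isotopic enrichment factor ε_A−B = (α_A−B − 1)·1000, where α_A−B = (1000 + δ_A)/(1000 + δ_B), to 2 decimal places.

53.95 per mil

α_A−B = (1000 + 4.17) / (1000 + -47.23) = 1004.17 / 952.77 = 1.053948
ε_A−B = (1.053948 − 1) × 1000 = 53.948 per mil
(The approximation ε ≈ δ_A − δ_B would give 51.40 per mil.)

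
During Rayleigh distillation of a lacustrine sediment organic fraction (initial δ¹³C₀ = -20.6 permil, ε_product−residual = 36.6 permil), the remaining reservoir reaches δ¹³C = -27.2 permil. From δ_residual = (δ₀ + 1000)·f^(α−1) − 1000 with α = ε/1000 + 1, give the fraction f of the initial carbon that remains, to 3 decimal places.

0.831

α − 1 = ε/1000 = 0.0366
(δ_res + 1000)/(δ₀ + 1000) = (-27.2 + 1000)/(-20.6 + 1000) = 972.8/979.4 = 0.993261
f = 0.993261^(1/0.0366) = exp(ln(0.993261)/0.0366) = exp(-0.00676/0.0366)
f = exp(-0.1847) = 0.8313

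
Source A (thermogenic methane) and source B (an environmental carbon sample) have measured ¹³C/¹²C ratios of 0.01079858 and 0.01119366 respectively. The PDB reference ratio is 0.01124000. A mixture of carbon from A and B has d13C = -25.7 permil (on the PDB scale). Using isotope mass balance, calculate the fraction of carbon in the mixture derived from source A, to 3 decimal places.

δ_A = (0.01079858/0.01124000 − 1)×1000 = (0.960728 − 1)×1000 = -39.272 permil
δ_B = (0.01119366/0.01124000 − 1)×1000 = (0.995877 − 1)×1000 = -4.123 permil
f_A = (δ_mix − δ_B)/(δ_A − δ_B) = (-25.7 − (-4.123))/(-39.272 − (-4.123))
f_A = -21.577 / -35.149 = 0.6139

0.614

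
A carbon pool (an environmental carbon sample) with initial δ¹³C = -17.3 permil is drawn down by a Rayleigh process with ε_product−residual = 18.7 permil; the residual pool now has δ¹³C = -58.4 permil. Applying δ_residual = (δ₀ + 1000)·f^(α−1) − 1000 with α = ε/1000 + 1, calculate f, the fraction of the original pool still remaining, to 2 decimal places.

α − 1 = ε/1000 = 0.0187
(δ_res + 1000)/(δ₀ + 1000) = (-58.4 + 1000)/(-17.3 + 1000) = 941.6/982.7 = 0.958176
f = 0.958176^(1/0.0187) = exp(ln(0.958176)/0.0187) = exp(-0.04272/0.0187)
f = exp(-2.2847) = 0.1018

0.10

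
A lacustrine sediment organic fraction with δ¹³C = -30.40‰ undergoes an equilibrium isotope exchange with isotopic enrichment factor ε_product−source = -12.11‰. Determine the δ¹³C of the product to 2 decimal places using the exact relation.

To first order, δ_product ≈ δ_source + ε = -42.51‰.
Exactly, δ_product = (δ_source + 1000)·(ε/1000 + 1) − 1000.
δ_product = (-30.40 + 1000) × (-12.11/1000 + 1) − 1000
δ_product = -42.142‰

-42.14‰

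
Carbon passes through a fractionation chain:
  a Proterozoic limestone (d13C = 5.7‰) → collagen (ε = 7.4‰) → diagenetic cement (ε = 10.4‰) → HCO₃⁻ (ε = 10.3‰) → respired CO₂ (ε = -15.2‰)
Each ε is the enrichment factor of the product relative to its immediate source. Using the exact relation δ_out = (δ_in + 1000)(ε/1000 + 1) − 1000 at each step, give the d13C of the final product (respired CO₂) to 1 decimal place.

18.5‰

step 1: δ = (5.70 + 1000)·(7.4/1000 + 1) − 1000 = 13.14‰
step 2: δ = (13.14 + 1000)·(10.4/1000 + 1) − 1000 = 23.68‰
step 3: δ = (23.68 + 1000)·(10.3/1000 + 1) − 1000 = 34.22‰
step 4: δ = (34.22 + 1000)·(-15.2/1000 + 1) − 1000 = 18.50‰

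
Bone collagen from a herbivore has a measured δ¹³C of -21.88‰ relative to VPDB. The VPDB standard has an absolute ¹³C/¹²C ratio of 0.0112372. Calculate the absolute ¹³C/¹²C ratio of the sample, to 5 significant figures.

0.010991

R_sample = R_standard × (δ¹³C/1000 + 1)
R_sample = 0.0112372 × (-21.88/1000 + 1) = 0.0112372 × 0.978120
R_sample = 0.0109913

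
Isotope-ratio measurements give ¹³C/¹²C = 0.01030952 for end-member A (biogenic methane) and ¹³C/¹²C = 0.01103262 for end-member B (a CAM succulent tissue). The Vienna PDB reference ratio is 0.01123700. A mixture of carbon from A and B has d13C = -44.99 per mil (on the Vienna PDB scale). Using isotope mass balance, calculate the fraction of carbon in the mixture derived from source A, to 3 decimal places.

0.417

δ_A = (0.01030952/0.01123700 − 1)×1000 = (0.917462 − 1)×1000 = -82.538 per mil
δ_B = (0.01103262/0.01123700 − 1)×1000 = (0.981812 − 1)×1000 = -18.188 per mil
f_A = (δ_mix − δ_B)/(δ_A − δ_B) = (-44.99 − (-18.188))/(-82.538 − (-18.188))
f_A = -26.802 / -64.350 = 0.4165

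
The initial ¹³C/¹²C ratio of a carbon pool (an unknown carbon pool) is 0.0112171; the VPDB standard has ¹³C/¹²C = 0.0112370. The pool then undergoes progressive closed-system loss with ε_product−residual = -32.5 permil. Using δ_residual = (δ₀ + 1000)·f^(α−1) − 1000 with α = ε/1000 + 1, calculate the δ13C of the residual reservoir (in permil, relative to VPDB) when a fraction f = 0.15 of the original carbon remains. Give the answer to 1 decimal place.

δ₀ = (0.0112171/0.0112370 − 1)×1000 = (0.998229 − 1)×1000 = -1.771 permil
α − 1 = ε/1000 = -0.0325
f^(α−1) = 0.15^(-0.0325) = 1.063597
δ_res = (-1.771 + 1000) × 1.063597 − 1000 = 1061.713 − 1000 = 61.71 permil

61.7 permil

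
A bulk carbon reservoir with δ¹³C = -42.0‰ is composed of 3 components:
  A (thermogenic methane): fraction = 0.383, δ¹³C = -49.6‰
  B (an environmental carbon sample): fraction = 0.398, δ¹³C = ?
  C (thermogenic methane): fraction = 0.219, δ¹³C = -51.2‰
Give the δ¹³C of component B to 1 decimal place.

-29.6‰

Isotope mass balance: δ_bulk = Σ fᵢ·δᵢ.
-42.0 = 0.383×(-49.6) + 0.398×δ_B + 0.219×(-51.2)
0.398·δ_B = -42.0 − (-30.210) = -11.790
δ_B = -11.790 / 0.398 = -29.62‰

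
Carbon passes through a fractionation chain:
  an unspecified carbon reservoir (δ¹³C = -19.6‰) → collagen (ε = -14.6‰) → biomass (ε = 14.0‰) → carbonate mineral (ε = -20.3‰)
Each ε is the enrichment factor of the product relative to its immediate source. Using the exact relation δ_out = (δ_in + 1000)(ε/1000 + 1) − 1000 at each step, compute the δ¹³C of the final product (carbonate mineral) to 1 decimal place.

-40.3‰

step 1: δ = (-19.60 + 1000)·(-14.6/1000 + 1) − 1000 = -33.91‰
step 2: δ = (-33.91 + 1000)·(14.0/1000 + 1) − 1000 = -20.39‰
step 3: δ = (-20.39 + 1000)·(-20.3/1000 + 1) − 1000 = -40.27‰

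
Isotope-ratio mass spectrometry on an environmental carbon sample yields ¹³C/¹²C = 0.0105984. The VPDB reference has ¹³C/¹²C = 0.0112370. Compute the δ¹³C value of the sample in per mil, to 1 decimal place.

-56.8 per mil

δ¹³C = (R_sample / R_standard − 1) × 1000
R_sample / R_standard = 0.0105984 / 0.0112370 = 0.943170
δ¹³C = (0.943170 − 1) × 1000 = -56.83 per mil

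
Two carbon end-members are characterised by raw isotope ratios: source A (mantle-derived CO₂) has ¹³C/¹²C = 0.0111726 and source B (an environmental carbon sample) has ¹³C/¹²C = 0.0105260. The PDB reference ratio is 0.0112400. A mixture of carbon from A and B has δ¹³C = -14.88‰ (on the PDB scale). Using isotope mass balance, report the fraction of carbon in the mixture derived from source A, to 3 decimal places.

δ_A = (0.0111726/0.0112400 − 1)×1000 = (0.994004 − 1)×1000 = -5.996‰
δ_B = (0.0105260/0.0112400 − 1)×1000 = (0.936477 − 1)×1000 = -63.523‰
f_A = (δ_mix − δ_B)/(δ_A − δ_B) = (-14.88 − (-63.523))/(-5.996 − (-63.523))
f_A = 48.643 / 57.527 = 0.8456

0.846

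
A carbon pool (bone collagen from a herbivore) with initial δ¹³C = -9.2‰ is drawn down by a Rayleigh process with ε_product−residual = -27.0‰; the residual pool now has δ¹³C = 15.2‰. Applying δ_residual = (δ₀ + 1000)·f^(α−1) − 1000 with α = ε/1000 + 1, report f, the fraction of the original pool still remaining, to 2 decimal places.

α − 1 = ε/1000 = -0.0270
(δ_res + 1000)/(δ₀ + 1000) = (15.2 + 1000)/(-9.2 + 1000) = 1015.2/990.8 = 1.024627
f = 1.024627^(1/-0.0270) = exp(ln(1.024627)/-0.0270) = exp(0.02433/-0.0270)
f = exp(-0.9010) = 0.4061

0.41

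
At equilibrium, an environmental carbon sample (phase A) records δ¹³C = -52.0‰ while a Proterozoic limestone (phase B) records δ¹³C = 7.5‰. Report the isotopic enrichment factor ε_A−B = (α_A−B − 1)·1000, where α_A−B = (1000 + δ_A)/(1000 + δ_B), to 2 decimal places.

α_A−B = (1000 + -52.0) / (1000 + 7.5) = 948.0 / 1007.5 = 0.940943
ε_A−B = (0.940943 − 1) × 1000 = -59.057‰
(The approximation ε ≈ δ_A − δ_B would give -59.5‰.)

-59.06‰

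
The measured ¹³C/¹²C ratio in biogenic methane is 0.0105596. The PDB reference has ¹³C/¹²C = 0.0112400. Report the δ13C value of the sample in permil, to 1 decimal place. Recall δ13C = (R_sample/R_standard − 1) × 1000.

δ13C = (R_sample / R_standard − 1) × 1000
R_sample / R_standard = 0.0105596 / 0.0112400 = 0.939466
δ13C = (0.939466 − 1) × 1000 = -60.53 permil

-60.5 permil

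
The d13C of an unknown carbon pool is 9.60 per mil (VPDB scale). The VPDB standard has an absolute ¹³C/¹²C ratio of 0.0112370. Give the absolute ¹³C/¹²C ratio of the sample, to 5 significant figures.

0.011345

R_sample = R_standard × (d13C/1000 + 1)
R_sample = 0.0112370 × (9.60/1000 + 1) = 0.0112370 × 1.009600
R_sample = 0.0113449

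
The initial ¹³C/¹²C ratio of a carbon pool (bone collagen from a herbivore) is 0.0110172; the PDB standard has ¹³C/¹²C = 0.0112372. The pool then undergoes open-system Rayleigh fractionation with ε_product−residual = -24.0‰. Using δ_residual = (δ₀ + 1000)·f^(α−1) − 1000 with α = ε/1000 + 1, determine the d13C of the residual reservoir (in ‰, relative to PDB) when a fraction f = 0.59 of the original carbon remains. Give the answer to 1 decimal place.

-7.1‰

δ₀ = (0.0110172/0.0112372 − 1)×1000 = (0.980422 − 1)×1000 = -19.578‰
α − 1 = ε/1000 = -0.0240
f^(α−1) = 0.59^(-0.0240) = 1.012744
δ_res = (-19.578 + 1000) × 1.012744 − 1000 = 992.916 − 1000 = -7.08‰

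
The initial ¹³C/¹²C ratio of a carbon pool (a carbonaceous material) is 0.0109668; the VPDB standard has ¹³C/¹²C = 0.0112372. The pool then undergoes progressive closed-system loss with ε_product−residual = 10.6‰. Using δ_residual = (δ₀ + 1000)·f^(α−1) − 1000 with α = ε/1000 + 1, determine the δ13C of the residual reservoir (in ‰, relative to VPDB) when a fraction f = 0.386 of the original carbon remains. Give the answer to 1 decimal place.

δ₀ = (0.0109668/0.0112372 − 1)×1000 = (0.975937 − 1)×1000 = -24.063‰
α − 1 = ε/1000 = 0.0106
f^(α−1) = 0.386^(0.0106) = 0.989960
δ_res = (-24.063 + 1000) × 0.989960 − 1000 = 966.139 − 1000 = -33.86‰

-33.9‰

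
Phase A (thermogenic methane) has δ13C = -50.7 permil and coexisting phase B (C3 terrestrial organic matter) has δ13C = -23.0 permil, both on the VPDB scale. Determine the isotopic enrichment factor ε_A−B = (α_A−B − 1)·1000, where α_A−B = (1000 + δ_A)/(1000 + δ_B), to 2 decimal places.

α_A−B = (1000 + -50.7) / (1000 + -23.0) = 949.3 / 977.0 = 0.971648
ε_A−B = (0.971648 − 1) × 1000 = -28.352 permil
(The approximation ε ≈ δ_A − δ_B would give -27.7 permil.)

-28.35 permil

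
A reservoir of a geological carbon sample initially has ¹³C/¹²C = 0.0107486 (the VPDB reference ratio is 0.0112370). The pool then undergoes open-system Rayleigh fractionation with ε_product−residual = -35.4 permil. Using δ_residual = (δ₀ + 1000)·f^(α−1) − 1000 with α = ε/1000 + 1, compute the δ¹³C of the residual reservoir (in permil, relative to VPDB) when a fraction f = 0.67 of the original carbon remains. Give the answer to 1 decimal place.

-29.8 permil

δ₀ = (0.0107486/0.0112370 − 1)×1000 = (0.956536 − 1)×1000 = -43.464 permil
α − 1 = ε/1000 = -0.0354
f^(α−1) = 0.67^(-0.0354) = 1.014278
δ_res = (-43.464 + 1000) × 1.014278 − 1000 = 970.194 − 1000 = -29.81 permil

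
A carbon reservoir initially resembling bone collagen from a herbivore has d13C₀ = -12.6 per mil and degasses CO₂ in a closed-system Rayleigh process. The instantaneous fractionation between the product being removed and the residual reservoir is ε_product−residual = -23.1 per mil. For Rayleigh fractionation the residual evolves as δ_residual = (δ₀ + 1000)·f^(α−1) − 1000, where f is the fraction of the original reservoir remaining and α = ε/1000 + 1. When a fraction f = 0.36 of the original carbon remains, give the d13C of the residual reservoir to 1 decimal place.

11.0 per mil

Rayleigh residual: δ_res = (δ₀ + 1000)·f^(α−1) − 1000
α = ε/1000 + 1 = 0.97690, so α − 1 = -0.02310
f^(α−1) = 0.36^(-0.02310) = 1.023881
δ_res = (-12.6 + 1000) × 1.023881 − 1000 = 1010.980 − 1000 = 10.98 per mil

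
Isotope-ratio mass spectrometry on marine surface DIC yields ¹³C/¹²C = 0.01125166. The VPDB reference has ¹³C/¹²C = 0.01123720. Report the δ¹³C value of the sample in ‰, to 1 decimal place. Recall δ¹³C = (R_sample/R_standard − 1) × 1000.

1.3‰

δ¹³C = (R_sample / R_standard − 1) × 1000
R_sample / R_standard = 0.01125166 / 0.01123720 = 1.001287
δ¹³C = (1.001287 − 1) × 1000 = 1.29‰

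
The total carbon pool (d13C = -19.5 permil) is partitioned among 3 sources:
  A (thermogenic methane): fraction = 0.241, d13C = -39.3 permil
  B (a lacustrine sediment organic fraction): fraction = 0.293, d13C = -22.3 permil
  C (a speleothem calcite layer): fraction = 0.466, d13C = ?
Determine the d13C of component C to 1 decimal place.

Isotope mass balance: δ_bulk = Σ fᵢ·δᵢ.
-19.5 = 0.241×(-39.3) + 0.293×(-22.3) + 0.466×δ_C
0.466·δ_C = -19.5 − (-16.005) = -3.495
δ_C = -3.495 / 0.466 = -7.50 permil

-7.5 permil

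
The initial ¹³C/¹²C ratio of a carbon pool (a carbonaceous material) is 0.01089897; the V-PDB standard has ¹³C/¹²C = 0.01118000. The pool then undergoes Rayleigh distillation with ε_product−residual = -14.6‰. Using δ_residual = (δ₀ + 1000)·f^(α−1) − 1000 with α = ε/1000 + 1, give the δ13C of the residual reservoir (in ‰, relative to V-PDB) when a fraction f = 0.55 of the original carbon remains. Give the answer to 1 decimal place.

δ₀ = (0.01089897/0.01118000 − 1)×1000 = (0.974863 − 1)×1000 = -25.137‰
α − 1 = ε/1000 = -0.0146
f^(α−1) = 0.55^(-0.0146) = 1.008767
δ_res = (-25.137 + 1000) × 1.008767 − 1000 = 983.409 − 1000 = -16.59‰

-16.6‰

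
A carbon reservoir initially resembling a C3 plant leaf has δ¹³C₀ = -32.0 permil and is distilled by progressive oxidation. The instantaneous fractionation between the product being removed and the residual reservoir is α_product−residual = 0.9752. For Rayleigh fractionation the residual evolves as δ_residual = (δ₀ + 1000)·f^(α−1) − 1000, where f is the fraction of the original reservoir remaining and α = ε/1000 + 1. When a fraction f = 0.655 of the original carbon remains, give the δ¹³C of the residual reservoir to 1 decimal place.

-21.8 permil

Rayleigh residual: δ_res = (δ₀ + 1000)·f^(α−1) − 1000
α − 1 = -0.02480
f^(α−1) = 0.655^(-0.02480) = 1.010549
δ_res = (-32.0 + 1000) × 1.010549 − 1000 = 978.211 − 1000 = -21.79 permil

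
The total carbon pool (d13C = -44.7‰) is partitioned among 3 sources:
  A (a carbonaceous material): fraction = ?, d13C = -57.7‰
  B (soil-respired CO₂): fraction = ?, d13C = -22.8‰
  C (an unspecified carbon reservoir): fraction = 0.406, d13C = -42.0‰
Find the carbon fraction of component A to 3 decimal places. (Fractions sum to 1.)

Let f_A and f_B be the unknown fractions; fractions sum to 1 so f_A + f_B = 0.594.
Mass balance: Σ fᵢ·δᵢ = δ_bulk ⇒ f_A·(-57.7) + f_B·(-22.8) = -44.7 − (-17.052) = -27.648
Substitute f_B = 0.594 − f_A:
f_A·(-57.7 − -22.8) = -27.648 − 0.594×(-22.8) = -14.105
f_A = -14.105 / -34.9 = 0.4041

0.404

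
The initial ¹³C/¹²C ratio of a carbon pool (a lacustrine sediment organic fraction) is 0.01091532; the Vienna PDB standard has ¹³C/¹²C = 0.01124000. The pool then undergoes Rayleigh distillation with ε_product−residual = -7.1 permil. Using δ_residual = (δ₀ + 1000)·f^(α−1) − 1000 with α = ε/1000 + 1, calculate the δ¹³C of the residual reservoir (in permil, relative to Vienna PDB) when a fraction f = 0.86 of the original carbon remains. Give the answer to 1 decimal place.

-27.8 permil

δ₀ = (0.01091532/0.01124000 − 1)×1000 = (0.971114 − 1)×1000 = -28.886 permil
α − 1 = ε/1000 = -0.0071
f^(α−1) = 0.86^(-0.0071) = 1.001071
δ_res = (-28.886 + 1000) × 1.001071 − 1000 = 972.154 − 1000 = -27.85 permil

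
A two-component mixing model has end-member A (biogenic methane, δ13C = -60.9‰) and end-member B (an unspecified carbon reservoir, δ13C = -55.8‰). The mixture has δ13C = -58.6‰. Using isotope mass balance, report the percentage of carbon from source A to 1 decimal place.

δ_mix = f_A·δ_A + (1 − f_A)·δ_B  ⇒  f_A = (δ_mix − δ_B)/(δ_A − δ_B)
f_A = (-58.6 − (-55.8)) / (-60.9 − (-55.8))
f_A = -2.8 / -5.1 = 0.5490

54.9%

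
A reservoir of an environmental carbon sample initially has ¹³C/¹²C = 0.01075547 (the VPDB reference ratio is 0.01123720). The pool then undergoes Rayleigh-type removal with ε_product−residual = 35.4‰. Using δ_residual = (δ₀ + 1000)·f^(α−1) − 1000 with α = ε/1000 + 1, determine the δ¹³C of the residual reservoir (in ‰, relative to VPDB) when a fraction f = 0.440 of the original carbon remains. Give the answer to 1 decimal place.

δ₀ = (0.01075547/0.01123720 − 1)×1000 = (0.957131 − 1)×1000 = -42.869‰
α − 1 = ε/1000 = 0.0354
f^(α−1) = 0.440^(0.0354) = 0.971356
δ_res = (-42.869 + 1000) × 0.971356 − 1000 = 929.714 − 1000 = -70.29‰

-70.3‰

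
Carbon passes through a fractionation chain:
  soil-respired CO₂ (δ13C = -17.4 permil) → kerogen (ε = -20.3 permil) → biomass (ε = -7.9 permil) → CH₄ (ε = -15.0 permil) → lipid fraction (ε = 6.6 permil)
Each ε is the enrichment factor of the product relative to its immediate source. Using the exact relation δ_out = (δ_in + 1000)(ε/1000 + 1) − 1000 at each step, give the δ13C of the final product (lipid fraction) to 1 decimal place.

-53.1 permil

step 1: δ = (-17.40 + 1000)·(-20.3/1000 + 1) − 1000 = -37.35 permil
step 2: δ = (-37.35 + 1000)·(-7.9/1000 + 1) − 1000 = -44.95 permil
step 3: δ = (-44.95 + 1000)·(-15.0/1000 + 1) − 1000 = -59.28 permil
step 4: δ = (-59.28 + 1000)·(6.6/1000 + 1) − 1000 = -53.07 permil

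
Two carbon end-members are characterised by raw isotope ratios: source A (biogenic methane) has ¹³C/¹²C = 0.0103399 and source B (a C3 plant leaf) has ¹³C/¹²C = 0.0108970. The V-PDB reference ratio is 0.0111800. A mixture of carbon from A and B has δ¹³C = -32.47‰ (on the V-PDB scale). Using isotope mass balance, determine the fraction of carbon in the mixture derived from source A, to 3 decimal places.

0.144

δ_A = (0.0103399/0.0111800 − 1)×1000 = (0.924857 − 1)×1000 = -75.143‰
δ_B = (0.0108970/0.0111800 − 1)×1000 = (0.974687 − 1)×1000 = -25.313‰
f_A = (δ_mix − δ_B)/(δ_A − δ_B) = (-32.47 − (-25.313))/(-75.143 − (-25.313))
f_A = -7.157 / -49.830 = 0.1436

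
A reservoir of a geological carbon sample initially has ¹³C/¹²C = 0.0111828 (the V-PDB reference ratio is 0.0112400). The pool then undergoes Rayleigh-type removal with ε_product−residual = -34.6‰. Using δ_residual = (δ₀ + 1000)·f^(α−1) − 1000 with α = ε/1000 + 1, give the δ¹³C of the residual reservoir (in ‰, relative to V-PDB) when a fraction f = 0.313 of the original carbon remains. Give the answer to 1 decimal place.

δ₀ = (0.0111828/0.0112400 − 1)×1000 = (0.994911 − 1)×1000 = -5.089‰
α − 1 = ε/1000 = -0.0346
f^(α−1) = 0.313^(-0.0346) = 1.041008
δ_res = (-5.089 + 1000) × 1.041008 − 1000 = 1035.711 − 1000 = 35.71‰

35.7‰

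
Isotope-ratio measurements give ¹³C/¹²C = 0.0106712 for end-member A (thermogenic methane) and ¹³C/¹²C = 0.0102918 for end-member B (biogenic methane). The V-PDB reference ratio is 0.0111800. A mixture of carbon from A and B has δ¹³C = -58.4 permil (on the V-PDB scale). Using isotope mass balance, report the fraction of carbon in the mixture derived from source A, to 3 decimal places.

δ_A = (0.0106712/0.0111800 − 1)×1000 = (0.954490 − 1)×1000 = -45.510 permil
δ_B = (0.0102918/0.0111800 − 1)×1000 = (0.920555 − 1)×1000 = -79.445 permil
f_A = (δ_mix − δ_B)/(δ_A − δ_B) = (-58.4 − (-79.445))/(-45.510 − (-79.445))
f_A = 21.045 / 33.936 = 0.6202

0.620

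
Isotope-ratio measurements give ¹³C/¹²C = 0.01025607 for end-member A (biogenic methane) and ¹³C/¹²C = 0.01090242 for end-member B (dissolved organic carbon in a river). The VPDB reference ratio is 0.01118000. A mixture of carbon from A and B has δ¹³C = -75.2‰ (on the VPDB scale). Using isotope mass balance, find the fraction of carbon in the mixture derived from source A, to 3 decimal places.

δ_A = (0.01025607/0.01118000 − 1)×1000 = (0.917359 − 1)×1000 = -82.641‰
δ_B = (0.01090242/0.01118000 − 1)×1000 = (0.975172 − 1)×1000 = -24.828‰
f_A = (δ_mix − δ_B)/(δ_A − δ_B) = (-75.2 − (-24.828))/(-82.641 − (-24.828))
f_A = -50.372 / -57.813 = 0.8713

0.871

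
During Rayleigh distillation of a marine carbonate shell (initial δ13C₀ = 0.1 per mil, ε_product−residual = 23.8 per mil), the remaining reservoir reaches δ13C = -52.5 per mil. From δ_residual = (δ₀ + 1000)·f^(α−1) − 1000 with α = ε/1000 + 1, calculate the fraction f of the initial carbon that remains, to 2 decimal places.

α − 1 = ε/1000 = 0.0238
(δ_res + 1000)/(δ₀ + 1000) = (-52.5 + 1000)/(0.1 + 1000) = 947.5/1000.1 = 0.947405
f = 0.947405^(1/0.0238) = exp(ln(0.947405)/0.0238) = exp(-0.05403/0.0238)
f = exp(-2.2701) = 0.1033

0.10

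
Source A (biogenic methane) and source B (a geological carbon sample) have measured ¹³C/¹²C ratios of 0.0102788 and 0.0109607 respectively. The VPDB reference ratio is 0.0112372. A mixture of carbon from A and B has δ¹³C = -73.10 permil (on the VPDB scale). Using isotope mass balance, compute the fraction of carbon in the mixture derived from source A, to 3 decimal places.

δ_A = (0.0102788/0.0112372 − 1)×1000 = (0.914712 − 1)×1000 = -85.288 permil
δ_B = (0.0109607/0.0112372 − 1)×1000 = (0.975394 − 1)×1000 = -24.606 permil
f_A = (δ_mix − δ_B)/(δ_A − δ_B) = (-73.10 − (-24.606))/(-85.288 − (-24.606))
f_A = -48.494 / -60.682 = 0.7991

0.799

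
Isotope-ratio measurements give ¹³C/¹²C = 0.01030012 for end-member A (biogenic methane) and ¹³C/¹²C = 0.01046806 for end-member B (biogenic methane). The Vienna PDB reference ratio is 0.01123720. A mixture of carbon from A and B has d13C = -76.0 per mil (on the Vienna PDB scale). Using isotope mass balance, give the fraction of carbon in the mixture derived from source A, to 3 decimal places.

δ_A = (0.01030012/0.01123720 − 1)×1000 = (0.916609 − 1)×1000 = -83.391 per mil
δ_B = (0.01046806/0.01123720 − 1)×1000 = (0.931554 − 1)×1000 = -68.446 per mil
f_A = (δ_mix − δ_B)/(δ_A − δ_B) = (-76.0 − (-68.446))/(-83.391 − (-68.446))
f_A = -7.554 / -14.945 = 0.5055

0.505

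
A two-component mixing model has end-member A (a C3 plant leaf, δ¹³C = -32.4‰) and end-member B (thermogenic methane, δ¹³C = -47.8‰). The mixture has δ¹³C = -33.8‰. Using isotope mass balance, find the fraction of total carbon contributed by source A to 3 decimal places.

0.909

δ_mix = f_A·δ_A + (1 − f_A)·δ_B  ⇒  f_A = (δ_mix − δ_B)/(δ_A − δ_B)
f_A = (-33.8 − (-47.8)) / (-32.4 − (-47.8))
f_A = 14.0 / 15.4 = 0.9091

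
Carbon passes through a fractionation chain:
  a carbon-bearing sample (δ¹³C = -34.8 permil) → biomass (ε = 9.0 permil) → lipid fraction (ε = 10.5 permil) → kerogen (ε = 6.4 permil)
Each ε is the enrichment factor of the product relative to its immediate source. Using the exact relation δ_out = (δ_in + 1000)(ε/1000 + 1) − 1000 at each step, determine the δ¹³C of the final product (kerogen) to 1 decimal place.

step 1: δ = (-34.80 + 1000)·(9.0/1000 + 1) − 1000 = -26.11 permil
step 2: δ = (-26.11 + 1000)·(10.5/1000 + 1) − 1000 = -15.89 permil
step 3: δ = (-15.89 + 1000)·(6.4/1000 + 1) − 1000 = -9.59 permil

-9.6 permil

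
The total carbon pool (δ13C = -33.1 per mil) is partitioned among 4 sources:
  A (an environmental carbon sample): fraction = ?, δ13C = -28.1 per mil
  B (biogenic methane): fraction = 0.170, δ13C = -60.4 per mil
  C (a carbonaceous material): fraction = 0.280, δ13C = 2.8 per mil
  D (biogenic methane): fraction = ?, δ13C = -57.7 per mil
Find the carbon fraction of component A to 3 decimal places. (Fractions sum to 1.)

Let f_A and f_D be the unknown fractions; fractions sum to 1 so f_A + f_D = 0.550.
Mass balance: Σ fᵢ·δᵢ = δ_bulk ⇒ f_A·(-28.1) + f_D·(-57.7) = -33.1 − (-9.484) = -23.616
Substitute f_D = 0.550 − f_A:
f_A·(-28.1 − -57.7) = -23.616 − 0.550×(-57.7) = 8.119
f_A = 8.119 / 29.6 = 0.2743

0.274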